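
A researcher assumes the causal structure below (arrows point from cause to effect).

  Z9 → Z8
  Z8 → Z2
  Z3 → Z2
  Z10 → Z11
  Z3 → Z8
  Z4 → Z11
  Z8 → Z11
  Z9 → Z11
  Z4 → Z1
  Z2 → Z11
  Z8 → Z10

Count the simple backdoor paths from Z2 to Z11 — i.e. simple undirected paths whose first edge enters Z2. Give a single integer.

6

A backdoor path from Z2 to Z11 is any simple undirected path whose first edge points into Z2 (i.e. leaves Z2 via a parent).
Parents of Z2: {Z3, Z8}.
Enumerating:
  P1: Z2 <- Z3 -> Z8 <- Z9 -> Z11
  P2: Z2 <- Z3 -> Z8 -> Z10 -> Z11
  P3: Z2 <- Z3 -> Z8 -> Z11
  P4: Z2 <- Z8 <- Z9 -> Z11
  P5: Z2 <- Z8 -> Z10 -> Z11
  P6: Z2 <- Z8 -> Z11
That exhausts the simple backdoor paths. Count: 6.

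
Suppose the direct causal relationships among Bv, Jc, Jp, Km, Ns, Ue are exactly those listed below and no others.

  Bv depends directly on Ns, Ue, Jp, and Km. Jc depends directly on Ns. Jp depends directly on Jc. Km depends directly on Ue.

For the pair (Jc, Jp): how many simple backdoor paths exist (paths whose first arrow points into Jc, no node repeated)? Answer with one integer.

1

A backdoor path from Jc to Jp is any simple undirected path whose first edge points into Jc (i.e. leaves Jc via a parent).
Parents of Jc: {Ns}.
Enumerating:
  P1: Jc <- Ns -> Bv <- Jp
That exhausts the simple backdoor paths. Count: 1.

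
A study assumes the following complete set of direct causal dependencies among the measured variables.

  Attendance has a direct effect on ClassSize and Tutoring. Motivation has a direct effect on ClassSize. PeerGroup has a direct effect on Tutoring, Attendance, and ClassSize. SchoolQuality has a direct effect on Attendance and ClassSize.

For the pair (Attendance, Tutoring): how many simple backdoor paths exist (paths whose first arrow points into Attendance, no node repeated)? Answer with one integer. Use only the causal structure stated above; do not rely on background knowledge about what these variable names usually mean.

2

A backdoor path from Attendance to Tutoring is any simple undirected path whose first edge points into Attendance (i.e. leaves Attendance via a parent).
Parents of Attendance: {PeerGroup, SchoolQuality}.
Enumerating:
  P1: Attendance <- SchoolQuality -> ClassSize <- PeerGroup -> Tutoring
  P2: Attendance <- PeerGroup -> Tutoring
That exhausts the simple backdoor paths. Count: 2.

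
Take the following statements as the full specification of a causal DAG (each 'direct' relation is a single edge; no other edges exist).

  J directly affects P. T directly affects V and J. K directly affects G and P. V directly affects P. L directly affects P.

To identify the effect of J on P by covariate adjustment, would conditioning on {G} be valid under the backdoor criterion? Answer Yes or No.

Backdoor paths from J to P (paths whose first edge points into J):
  P1: J <- T -> V -> P
Condition 1 (no descendant of J in the set): holds — descendants of J are {P}; none are in {G}.
Condition 2 (every backdoor path blocked by {G}):
  P1: open — no interior node is in the conditioning set.
{G} does not satisfy the backdoor criterion.

No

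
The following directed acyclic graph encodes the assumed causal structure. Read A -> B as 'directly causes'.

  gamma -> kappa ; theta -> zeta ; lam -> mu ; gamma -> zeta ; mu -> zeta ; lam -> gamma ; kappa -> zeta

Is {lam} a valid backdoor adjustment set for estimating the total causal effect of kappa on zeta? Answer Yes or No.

No

Backdoor paths from kappa to zeta (paths whose first edge points into kappa):
  P1: kappa <- gamma <- lam -> mu -> zeta
  P2: kappa <- gamma -> zeta
Condition 1 (no descendant of kappa in the set): holds — descendants of kappa are {zeta}; none are in {lam}.
Condition 2 (every backdoor path blocked by {lam}):
  P1: blocked at fork node lam ∈ conditioning set.
  P2: open — no interior node is in the conditioning set.
{lam} does not satisfy the backdoor criterion.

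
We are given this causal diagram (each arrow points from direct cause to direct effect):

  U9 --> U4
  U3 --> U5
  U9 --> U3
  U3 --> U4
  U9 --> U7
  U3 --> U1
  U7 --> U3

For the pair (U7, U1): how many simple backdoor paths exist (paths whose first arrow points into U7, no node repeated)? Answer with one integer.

2

A backdoor path from U7 to U1 is any simple undirected path whose first edge points into U7 (i.e. leaves U7 via a parent).
Parents of U7: {U9}.
Enumerating:
  P1: U7 <- U9 -> U3 -> U1
  P2: U7 <- U9 -> U4 <- U3 -> U1
That exhausts the simple backdoor paths. Count: 2.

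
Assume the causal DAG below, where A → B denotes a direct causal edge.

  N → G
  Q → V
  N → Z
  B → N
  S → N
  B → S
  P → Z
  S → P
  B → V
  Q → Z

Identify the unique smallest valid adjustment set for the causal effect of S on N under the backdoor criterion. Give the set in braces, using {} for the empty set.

Variables eligible for adjustment (non-descendants of S, excluding S and N): {B, Q, V}.
Backdoor paths from S to N:
  P1: S <- B -> N
  P2: S <- B -> V <- Q -> Z <- N
The empty set is not sufficient: P1 (S <- B -> N) has no collider blocking it and no conditioned non-collider, so it is open.
Try {B}:
  P1: blocked at fork node B ∈ conditioning set.
  P2: blocked at fork node B ∈ conditioning set.
{B} contains no descendant of S and blocks every backdoor path.
No other singleton works — e.g. {Q} leaves P1 open — so {B} is the unique smallest valid adjustment set.

{B}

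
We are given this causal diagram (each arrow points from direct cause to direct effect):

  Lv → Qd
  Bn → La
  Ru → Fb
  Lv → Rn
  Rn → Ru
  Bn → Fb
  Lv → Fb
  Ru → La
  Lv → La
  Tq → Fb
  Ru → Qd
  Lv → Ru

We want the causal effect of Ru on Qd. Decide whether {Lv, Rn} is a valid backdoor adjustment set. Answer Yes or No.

Backdoor paths from Ru to Qd (paths whose first edge points into Ru):
  P1: Ru <- Lv -> Qd
  P2: Ru <- Rn <- Lv -> Qd
Condition 1 (no descendant of Ru in the set): holds — descendants of Ru are {Fb, La, Qd}; none are in {Lv, Rn}.
Condition 2 (every backdoor path blocked by {Lv, Rn}):
  P1: blocked at fork node Lv ∈ conditioning set.
  P2: blocked at chain node Rn ∈ conditioning set.
{Lv, Rn} satisfies the backdoor criterion.

Yes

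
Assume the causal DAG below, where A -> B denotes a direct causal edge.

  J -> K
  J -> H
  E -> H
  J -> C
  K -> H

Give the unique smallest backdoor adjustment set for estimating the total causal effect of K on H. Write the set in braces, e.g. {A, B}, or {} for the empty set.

{J}

Variables eligible for adjustment (non-descendants of K, excluding K and H): {C, E, J}.
Backdoor paths from K to H:
  P1: K <- J -> H
The empty set is not sufficient: P1 (K <- J -> H) has no collider blocking it and no conditioned non-collider, so it is open.
Try {J}:
  P1: blocked at fork node J ∈ conditioning set.
{J} contains no descendant of K and blocks every backdoor path.
No other singleton works — e.g. {C} leaves P1 open — so {J} is the unique smallest valid adjustment set.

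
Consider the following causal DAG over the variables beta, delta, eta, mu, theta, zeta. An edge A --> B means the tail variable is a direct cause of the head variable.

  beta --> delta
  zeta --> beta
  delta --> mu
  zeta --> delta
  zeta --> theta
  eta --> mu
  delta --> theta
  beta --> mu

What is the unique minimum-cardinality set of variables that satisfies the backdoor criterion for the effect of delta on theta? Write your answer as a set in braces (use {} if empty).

{zeta}

Variables eligible for adjustment (non-descendants of delta, excluding delta and theta): {beta, eta, zeta}.
Backdoor paths from delta to theta:
  P1: delta <- zeta -> theta
  P2: delta <- beta <- zeta -> theta
The empty set is not sufficient: P1 (delta <- zeta -> theta) has no collider blocking it and no conditioned non-collider, so it is open.
Try {zeta}:
  P1: blocked at fork node zeta ∈ conditioning set.
  P2: blocked at fork node zeta ∈ conditioning set.
{zeta} contains no descendant of delta and blocks every backdoor path.
No other singleton works — e.g. {eta} leaves P1 open — so {zeta} is the unique smallest valid adjustment set.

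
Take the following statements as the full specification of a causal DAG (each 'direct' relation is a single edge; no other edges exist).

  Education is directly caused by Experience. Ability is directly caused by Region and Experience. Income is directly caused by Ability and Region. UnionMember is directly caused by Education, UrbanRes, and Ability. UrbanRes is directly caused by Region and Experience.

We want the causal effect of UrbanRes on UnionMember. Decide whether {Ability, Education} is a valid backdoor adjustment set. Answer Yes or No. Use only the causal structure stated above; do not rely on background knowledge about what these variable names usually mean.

Backdoor paths from UrbanRes to UnionMember (paths whose first edge points into UrbanRes):
  P1: UrbanRes <- Experience -> Ability -> UnionMember
  P2: UrbanRes <- Experience -> Education -> UnionMember
  P3: UrbanRes <- Region -> Ability <- Experience -> Education -> UnionMember
  P4: UrbanRes <- Region -> Ability -> UnionMember
  P5: UrbanRes <- Region -> Income <- Ability <- Experience -> Education -> UnionMember
  P6: UrbanRes <- Region -> Income <- Ability -> UnionMember
Condition 1 (no descendant of UrbanRes in the set): holds — descendants of UrbanRes are {UnionMember}; none are in {Ability, Education}.
Condition 2 (every backdoor path blocked by {Ability, Education}):
  P1: blocked at chain node Ability ∈ conditioning set.
  P2: blocked at chain node Education ∈ conditioning set.
  P3: blocked at chain node Education ∈ conditioning set.
  P4: blocked at chain node Ability ∈ conditioning set.
  P5: blocked at collider Income (neither it nor any descendant is in the conditioning set).
  P6: blocked at collider Income (neither it nor any descendant is in the conditioning set).
{Ability, Education} satisfies the backdoor criterion.

Yes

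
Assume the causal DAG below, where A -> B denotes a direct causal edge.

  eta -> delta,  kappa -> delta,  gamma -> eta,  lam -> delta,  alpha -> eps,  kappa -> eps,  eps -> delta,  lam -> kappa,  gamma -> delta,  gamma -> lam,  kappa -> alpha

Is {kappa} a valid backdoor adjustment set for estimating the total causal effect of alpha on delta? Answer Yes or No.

Backdoor paths from alpha to delta (paths whose first edge points into alpha):
  P1: alpha <- kappa <- lam <- gamma -> eta -> delta
  P2: alpha <- kappa <- lam <- gamma -> delta
  P3: alpha <- kappa <- lam -> delta
  P4: alpha <- kappa -> eps -> delta
  P5: alpha <- kappa -> delta
Condition 1 (no descendant of alpha in the set): holds — descendants of alpha are {delta, eps}; none are in {kappa}.
Condition 2 (every backdoor path blocked by {kappa}):
  P1: blocked at chain node kappa ∈ conditioning set.
  P2: blocked at chain node kappa ∈ conditioning set.
  P3: blocked at chain node kappa ∈ conditioning set.
  P4: blocked at fork node kappa ∈ conditioning set.
  P5: blocked at fork node kappa ∈ conditioning set.
{kappa} satisfies the backdoor criterion.

Yes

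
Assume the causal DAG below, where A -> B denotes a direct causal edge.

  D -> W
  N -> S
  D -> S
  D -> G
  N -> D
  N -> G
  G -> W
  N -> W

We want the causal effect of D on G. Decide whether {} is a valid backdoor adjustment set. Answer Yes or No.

No

Backdoor paths from D to G (paths whose first edge points into D):
  P1: D <- N -> G
  P2: D <- N -> W <- G
Condition 1 (no descendant of D in the set): holds — descendants of D are {G, S, W}; none are in {}.
Condition 2 (every backdoor path blocked by {}):
  P1: open — no interior node is in the conditioning set.
  P2: blocked at collider W (neither it nor any descendant is in the conditioning set).
{} does not satisfy the backdoor criterion.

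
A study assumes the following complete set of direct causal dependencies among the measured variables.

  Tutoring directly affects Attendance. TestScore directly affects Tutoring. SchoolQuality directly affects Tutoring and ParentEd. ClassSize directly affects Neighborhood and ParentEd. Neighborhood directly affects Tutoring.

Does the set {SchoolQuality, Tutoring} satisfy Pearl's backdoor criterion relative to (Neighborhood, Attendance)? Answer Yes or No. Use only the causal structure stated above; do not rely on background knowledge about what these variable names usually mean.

Backdoor paths from Neighborhood to Attendance (paths whose first edge points into Neighborhood):
  P1: Neighborhood <- ClassSize -> ParentEd <- SchoolQuality -> Tutoring -> Attendance
Condition 1 (no descendant of Neighborhood in the set): FAILS — Tutoring is a descendant of Neighborhood.
Condition 2 (every backdoor path blocked by {SchoolQuality, Tutoring}):
  P1: blocked at collider ParentEd (neither it nor any descendant is in the conditioning set).
{SchoolQuality, Tutoring} does not satisfy the backdoor criterion.

No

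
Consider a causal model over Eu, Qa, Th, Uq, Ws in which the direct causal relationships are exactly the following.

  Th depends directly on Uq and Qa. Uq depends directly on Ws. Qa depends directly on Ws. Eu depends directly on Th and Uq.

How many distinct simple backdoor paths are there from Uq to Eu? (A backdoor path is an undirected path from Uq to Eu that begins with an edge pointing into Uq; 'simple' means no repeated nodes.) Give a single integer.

1

A backdoor path from Uq to Eu is any simple undirected path whose first edge points into Uq (i.e. leaves Uq via a parent).
Parents of Uq: {Ws}.
Enumerating:
  P1: Uq <- Ws -> Qa -> Th -> Eu
That exhausts the simple backdoor paths. Count: 1.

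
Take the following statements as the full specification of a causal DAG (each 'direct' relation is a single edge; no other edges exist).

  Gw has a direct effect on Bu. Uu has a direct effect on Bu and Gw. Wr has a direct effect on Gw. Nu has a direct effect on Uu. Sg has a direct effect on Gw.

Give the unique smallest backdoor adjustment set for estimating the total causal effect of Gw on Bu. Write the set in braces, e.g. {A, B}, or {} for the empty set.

{Uu}

Variables eligible for adjustment (non-descendants of Gw, excluding Gw and Bu): {Nu, Sg, Uu, Wr}.
Backdoor paths from Gw to Bu:
  P1: Gw <- Uu -> Bu
The empty set is not sufficient: P1 (Gw <- Uu -> Bu) has no collider blocking it and no conditioned non-collider, so it is open.
Try {Uu}:
  P1: blocked at fork node Uu ∈ conditioning set.
{Uu} contains no descendant of Gw and blocks every backdoor path.
No other singleton works — e.g. {Sg} leaves P1 open — so {Uu} is the unique smallest valid adjustment set.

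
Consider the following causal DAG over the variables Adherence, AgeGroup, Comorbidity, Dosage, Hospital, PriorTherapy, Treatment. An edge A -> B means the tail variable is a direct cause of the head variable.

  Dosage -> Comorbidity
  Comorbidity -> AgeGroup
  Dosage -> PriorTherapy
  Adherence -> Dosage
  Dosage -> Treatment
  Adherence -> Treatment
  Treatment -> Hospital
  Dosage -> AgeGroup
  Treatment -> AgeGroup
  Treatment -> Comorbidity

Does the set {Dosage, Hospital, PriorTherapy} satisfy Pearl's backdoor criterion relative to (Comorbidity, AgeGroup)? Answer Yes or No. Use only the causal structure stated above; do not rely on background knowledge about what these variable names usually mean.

Backdoor paths from Comorbidity to AgeGroup (paths whose first edge points into Comorbidity):
  P1: Comorbidity <- Dosage <- Adherence -> Treatment -> AgeGroup
  P2: Comorbidity <- Dosage -> Treatment -> AgeGroup
  P3: Comorbidity <- Dosage -> AgeGroup
  P4: Comorbidity <- Treatment <- Adherence -> Dosage -> AgeGroup
  P5: Comorbidity <- Treatment <- Dosage -> AgeGroup
  P6: Comorbidity <- Treatment -> AgeGroup
Condition 1 (no descendant of Comorbidity in the set): holds — descendants of Comorbidity are {AgeGroup}; none are in {Dosage, Hospital, PriorTherapy}.
Condition 2 (every backdoor path blocked by {Dosage, Hospital, PriorTherapy}):
  P1: blocked at chain node Dosage ∈ conditioning set.
  P2: blocked at fork node Dosage ∈ conditioning set.
  P3: blocked at fork node Dosage ∈ conditioning set.
  P4: blocked at chain node Dosage ∈ conditioning set.
  P5: blocked at fork node Dosage ∈ conditioning set.
  P6: open — no interior node is in the conditioning set.
{Dosage, Hospital, PriorTherapy} does not satisfy the backdoor criterion.

No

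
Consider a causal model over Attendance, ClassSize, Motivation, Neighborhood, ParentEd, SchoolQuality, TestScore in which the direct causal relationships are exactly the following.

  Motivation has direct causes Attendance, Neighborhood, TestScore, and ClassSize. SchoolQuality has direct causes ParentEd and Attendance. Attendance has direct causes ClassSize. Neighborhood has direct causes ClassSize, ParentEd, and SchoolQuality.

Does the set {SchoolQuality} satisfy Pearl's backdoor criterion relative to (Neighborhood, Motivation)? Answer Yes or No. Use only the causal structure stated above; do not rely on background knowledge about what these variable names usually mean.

No

Backdoor paths from Neighborhood to Motivation (paths whose first edge points into Neighborhood):
  P1: Neighborhood <- ClassSize -> Attendance -> Motivation
  P2: Neighborhood <- ClassSize -> Motivation
  P3: Neighborhood <- ParentEd -> SchoolQuality <- Attendance <- ClassSize -> Motivation
  P4: Neighborhood <- ParentEd -> SchoolQuality <- Attendance -> Motivation
  P5: Neighborhood <- SchoolQuality <- Attendance <- ClassSize -> Motivation
  P6: Neighborhood <- SchoolQuality <- Attendance -> Motivation
Condition 1 (no descendant of Neighborhood in the set): holds — descendants of Neighborhood are {Motivation}; none are in {SchoolQuality}.
Condition 2 (every backdoor path blocked by {SchoolQuality}):
  P1: open — no interior node is in the conditioning set.
  P2: open — no interior node is in the conditioning set.
  P3: open — collider(s) SchoolQuality are conditioned on (or have a conditioned descendant) and no non-collider on the path is in the set.
  P4: open — collider(s) SchoolQuality are conditioned on (or have a conditioned descendant) and no non-collider on the path is in the set.
  P5: blocked at chain node SchoolQuality ∈ conditioning set.
  P6: blocked at chain node SchoolQuality ∈ conditioning set.
{SchoolQuality} does not satisfy the backdoor criterion.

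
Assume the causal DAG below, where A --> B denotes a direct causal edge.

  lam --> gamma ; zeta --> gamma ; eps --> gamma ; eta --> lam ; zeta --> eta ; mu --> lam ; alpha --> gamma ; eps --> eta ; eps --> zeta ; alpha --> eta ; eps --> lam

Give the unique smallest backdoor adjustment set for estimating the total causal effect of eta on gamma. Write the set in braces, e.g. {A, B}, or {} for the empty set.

{alpha, eps, zeta}

Variables eligible for adjustment (non-descendants of eta, excluding eta and gamma): {alpha, eps, mu, zeta}.
Backdoor paths from eta to gamma:
  P1: eta <- eps -> zeta -> gamma
  P2: eta <- eps -> lam -> gamma
  P3: eta <- eps -> gamma
  P4: eta <- zeta <- eps -> lam -> gamma
  P5: eta <- zeta <- eps -> gamma
  P6: eta <- zeta -> gamma
  P7: eta <- alpha -> gamma
The empty set is not sufficient: P1 (eta <- eps -> zeta -> gamma) has no collider blocking it and no conditioned non-collider, so it is open.
Try {alpha, eps, zeta}:
  P1: blocked at fork node eps ∈ conditioning set.
  P2: blocked at fork node eps ∈ conditioning set.
  P3: blocked at fork node eps ∈ conditioning set.
  P4: blocked at chain node zeta ∈ conditioning set.
  P5: blocked at chain node zeta ∈ conditioning set.
  P6: blocked at fork node zeta ∈ conditioning set.
  P7: blocked at fork node alpha ∈ conditioning set.
{alpha, eps, zeta} contains no descendant of eta and blocks every backdoor path.
Every element of {alpha, eps, zeta} is needed (dropping alpha leaves P7 open; dropping eps leaves P2 open; dropping zeta leaves P6 open), so no proper subset is valid.
Among all size-3 subsets of the eligible variables, only {alpha, eps, zeta} blocks every backdoor path, so it is the unique smallest valid adjustment set.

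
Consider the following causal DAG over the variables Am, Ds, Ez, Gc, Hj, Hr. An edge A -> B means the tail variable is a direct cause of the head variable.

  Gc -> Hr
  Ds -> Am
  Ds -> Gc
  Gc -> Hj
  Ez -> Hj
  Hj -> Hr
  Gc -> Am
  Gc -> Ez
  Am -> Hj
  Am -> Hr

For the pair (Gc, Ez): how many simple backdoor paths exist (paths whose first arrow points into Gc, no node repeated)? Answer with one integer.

A backdoor path from Gc to Ez is any simple undirected path whose first edge points into Gc (i.e. leaves Gc via a parent).
Parents of Gc: {Ds}.
Enumerating:
  P1: Gc <- Ds -> Am -> Hj <- Ez
  P2: Gc <- Ds -> Am -> Hr <- Hj <- Ez
That exhausts the simple backdoor paths. Count: 2.

2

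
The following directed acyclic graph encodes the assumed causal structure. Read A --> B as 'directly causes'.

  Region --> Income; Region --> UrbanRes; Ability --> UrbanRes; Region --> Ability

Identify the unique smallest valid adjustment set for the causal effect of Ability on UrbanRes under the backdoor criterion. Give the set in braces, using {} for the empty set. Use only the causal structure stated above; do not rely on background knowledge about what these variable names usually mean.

{Region}

Variables eligible for adjustment (non-descendants of Ability, excluding Ability and UrbanRes): {Income, Region}.
Backdoor paths from Ability to UrbanRes:
  P1: Ability <- Region -> UrbanRes
The empty set is not sufficient: P1 (Ability <- Region -> UrbanRes) has no collider blocking it and no conditioned non-collider, so it is open.
Try {Region}:
  P1: blocked at fork node Region ∈ conditioning set.
{Region} contains no descendant of Ability and blocks every backdoor path.
No other singleton works — e.g. {Income} leaves P1 open — so {Region} is the unique smallest valid adjustment set.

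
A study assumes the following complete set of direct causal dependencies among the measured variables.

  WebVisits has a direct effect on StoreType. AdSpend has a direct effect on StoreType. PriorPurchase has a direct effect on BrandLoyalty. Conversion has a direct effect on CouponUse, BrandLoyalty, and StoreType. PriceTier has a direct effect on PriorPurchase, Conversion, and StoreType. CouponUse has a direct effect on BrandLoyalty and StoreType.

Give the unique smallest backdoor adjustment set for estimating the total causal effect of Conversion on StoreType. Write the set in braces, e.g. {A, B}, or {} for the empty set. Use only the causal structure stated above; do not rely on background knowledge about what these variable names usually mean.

{PriceTier}

Variables eligible for adjustment (non-descendants of Conversion, excluding Conversion and StoreType): {AdSpend, PriceTier, PriorPurchase, WebVisits}.
Backdoor paths from Conversion to StoreType:
  P1: Conversion <- PriceTier -> PriorPurchase -> BrandLoyalty <- CouponUse -> StoreType
  P2: Conversion <- PriceTier -> StoreType
The empty set is not sufficient: P2 (Conversion <- PriceTier -> StoreType) has no collider blocking it and no conditioned non-collider, so it is open.
Try {PriceTier}:
  P1: blocked at fork node PriceTier ∈ conditioning set.
  P2: blocked at fork node PriceTier ∈ conditioning set.
{PriceTier} contains no descendant of Conversion and blocks every backdoor path.
No other singleton works — e.g. {WebVisits} leaves P2 open — so {PriceTier} is the unique smallest valid adjustment set.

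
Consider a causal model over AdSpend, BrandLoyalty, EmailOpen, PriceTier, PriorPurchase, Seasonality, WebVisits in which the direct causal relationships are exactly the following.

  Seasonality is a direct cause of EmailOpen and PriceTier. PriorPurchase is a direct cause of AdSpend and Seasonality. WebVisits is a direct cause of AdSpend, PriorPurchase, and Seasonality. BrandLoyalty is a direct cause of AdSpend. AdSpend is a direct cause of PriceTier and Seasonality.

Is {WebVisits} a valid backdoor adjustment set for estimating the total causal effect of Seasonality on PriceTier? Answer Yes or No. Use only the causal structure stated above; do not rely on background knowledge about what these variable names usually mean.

Backdoor paths from Seasonality to PriceTier (paths whose first edge points into Seasonality):
  P1: Seasonality <- WebVisits -> PriorPurchase -> AdSpend -> PriceTier
  P2: Seasonality <- WebVisits -> AdSpend -> PriceTier
  P3: Seasonality <- PriorPurchase <- WebVisits -> AdSpend -> PriceTier
  P4: Seasonality <- PriorPurchase -> AdSpend -> PriceTier
  P5: Seasonality <- AdSpend -> PriceTier
Condition 1 (no descendant of Seasonality in the set): holds — descendants of Seasonality are {EmailOpen, PriceTier}; none are in {WebVisits}.
Condition 2 (every backdoor path blocked by {WebVisits}):
  P1: blocked at fork node WebVisits ∈ conditioning set.
  P2: blocked at fork node WebVisits ∈ conditioning set.
  P3: blocked at fork node WebVisits ∈ conditioning set.
  P4: open — no interior node is in the conditioning set.
  P5: open — no interior node is in the conditioning set.
{WebVisits} does not satisfy the backdoor criterion.

No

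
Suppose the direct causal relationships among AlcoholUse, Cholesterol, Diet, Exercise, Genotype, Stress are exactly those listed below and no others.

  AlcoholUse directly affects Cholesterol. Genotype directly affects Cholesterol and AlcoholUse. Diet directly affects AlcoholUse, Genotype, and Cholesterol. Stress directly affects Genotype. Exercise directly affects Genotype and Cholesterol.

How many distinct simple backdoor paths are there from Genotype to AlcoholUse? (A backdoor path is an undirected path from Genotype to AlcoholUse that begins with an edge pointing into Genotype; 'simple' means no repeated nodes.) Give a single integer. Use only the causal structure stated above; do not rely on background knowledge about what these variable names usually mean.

A backdoor path from Genotype to AlcoholUse is any simple undirected path whose first edge points into Genotype (i.e. leaves Genotype via a parent).
Parents of Genotype: {Diet, Exercise, Stress}.
Enumerating:
  P1: Genotype <- Exercise -> Cholesterol <- Diet -> AlcoholUse
  P2: Genotype <- Exercise -> Cholesterol <- AlcoholUse
  P3: Genotype <- Diet -> AlcoholUse
  P4: Genotype <- Diet -> Cholesterol <- AlcoholUse
That exhausts the simple backdoor paths. Count: 4.

4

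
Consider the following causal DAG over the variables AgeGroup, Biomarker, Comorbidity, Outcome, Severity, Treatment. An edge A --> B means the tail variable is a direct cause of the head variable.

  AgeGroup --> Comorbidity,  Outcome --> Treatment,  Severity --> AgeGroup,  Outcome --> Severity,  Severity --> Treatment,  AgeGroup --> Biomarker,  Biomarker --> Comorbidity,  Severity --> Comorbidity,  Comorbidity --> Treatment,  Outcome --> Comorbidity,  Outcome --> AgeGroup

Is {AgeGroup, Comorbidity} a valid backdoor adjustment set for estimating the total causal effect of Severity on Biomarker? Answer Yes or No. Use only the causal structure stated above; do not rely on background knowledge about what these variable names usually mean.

No

Backdoor paths from Severity to Biomarker (paths whose first edge points into Severity):
  P1: Severity <- Outcome -> AgeGroup -> Biomarker
  P2: Severity <- Outcome -> AgeGroup -> Comorbidity <- Biomarker
  P3: Severity <- Outcome -> Comorbidity <- AgeGroup -> Biomarker
  P4: Severity <- Outcome -> Comorbidity <- Biomarker
  P5: Severity <- Outcome -> Treatment <- Comorbidity <- AgeGroup -> Biomarker
  P6: Severity <- Outcome -> Treatment <- Comorbidity <- Biomarker
Condition 1 (no descendant of Severity in the set): FAILS — AgeGroup and Comorbidity are descendants of Severity.
Condition 2 (every backdoor path blocked by {AgeGroup, Comorbidity}):
  P1: blocked at chain node AgeGroup ∈ conditioning set.
  P2: blocked at chain node AgeGroup ∈ conditioning set.
  P3: blocked at fork node AgeGroup ∈ conditioning set.
  P4: open — collider(s) Comorbidity are conditioned on (or have a conditioned descendant) and no non-collider on the path is in the set.
  P5: blocked at collider Treatment (neither it nor any descendant is in the conditioning set).
  P6: blocked at collider Treatment (neither it nor any descendant is in the conditioning set).
{AgeGroup, Comorbidity} does not satisfy the backdoor criterion.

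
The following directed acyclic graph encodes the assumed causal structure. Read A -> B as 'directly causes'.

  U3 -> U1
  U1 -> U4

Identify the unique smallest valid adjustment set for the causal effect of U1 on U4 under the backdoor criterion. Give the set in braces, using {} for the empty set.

{}

Variables eligible for adjustment (non-descendants of U1, excluding U1 and U4): {U3}.
Backdoor paths from U1 to U4:
  (none)
With no backdoor paths the empty set already satisfies the criterion, and it is trivially minimal.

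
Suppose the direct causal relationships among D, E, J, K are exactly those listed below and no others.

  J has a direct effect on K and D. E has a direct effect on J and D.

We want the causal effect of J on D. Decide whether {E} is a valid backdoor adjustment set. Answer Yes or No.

Backdoor paths from J to D (paths whose first edge points into J):
  P1: J <- E -> D
Condition 1 (no descendant of J in the set): holds — descendants of J are {D, K}; none are in {E}.
Condition 2 (every backdoor path blocked by {E}):
  P1: blocked at fork node E ∈ conditioning set.
{E} satisfies the backdoor criterion.

Yes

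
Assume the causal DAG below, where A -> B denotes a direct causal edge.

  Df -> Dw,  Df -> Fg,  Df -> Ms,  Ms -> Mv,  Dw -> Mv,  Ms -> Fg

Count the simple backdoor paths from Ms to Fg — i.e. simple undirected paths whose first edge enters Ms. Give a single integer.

1

A backdoor path from Ms to Fg is any simple undirected path whose first edge points into Ms (i.e. leaves Ms via a parent).
Parents of Ms: {Df}.
Enumerating:
  P1: Ms <- Df -> Fg
That exhausts the simple backdoor paths. Count: 1.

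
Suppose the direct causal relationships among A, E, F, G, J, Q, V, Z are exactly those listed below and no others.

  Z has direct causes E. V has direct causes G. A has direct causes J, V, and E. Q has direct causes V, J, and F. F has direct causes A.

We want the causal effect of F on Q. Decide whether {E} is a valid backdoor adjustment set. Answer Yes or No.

No

Backdoor paths from F to Q (paths whose first edge points into F):
  P1: F <- A <- J -> Q
  P2: F <- A <- V -> Q
Condition 1 (no descendant of F in the set): holds — descendants of F are {Q}; none are in {E}.
Condition 2 (every backdoor path blocked by {E}):
  P1: open — no interior node is in the conditioning set.
  P2: open — no interior node is in the conditioning set.
{E} does not satisfy the backdoor criterion.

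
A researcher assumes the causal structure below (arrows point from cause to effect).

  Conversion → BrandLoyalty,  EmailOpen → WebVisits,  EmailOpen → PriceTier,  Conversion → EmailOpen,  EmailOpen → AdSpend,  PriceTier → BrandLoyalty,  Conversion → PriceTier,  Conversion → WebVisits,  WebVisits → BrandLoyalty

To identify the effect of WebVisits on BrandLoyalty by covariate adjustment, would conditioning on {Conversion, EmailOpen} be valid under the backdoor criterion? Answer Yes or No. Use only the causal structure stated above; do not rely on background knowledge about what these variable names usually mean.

Backdoor paths from WebVisits to BrandLoyalty (paths whose first edge points into WebVisits):
  P1: WebVisits <- Conversion -> EmailOpen -> PriceTier -> BrandLoyalty
  P2: WebVisits <- Conversion -> PriceTier -> BrandLoyalty
  P3: WebVisits <- Conversion -> BrandLoyalty
  P4: WebVisits <- EmailOpen <- Conversion -> PriceTier -> BrandLoyalty
  P5: WebVisits <- EmailOpen <- Conversion -> BrandLoyalty
  P6: WebVisits <- EmailOpen -> PriceTier <- Conversion -> BrandLoyalty
  P7: WebVisits <- EmailOpen -> PriceTier -> BrandLoyalty
Condition 1 (no descendant of WebVisits in the set): holds — descendants of WebVisits are {BrandLoyalty}; none are in {Conversion, EmailOpen}.
Condition 2 (every backdoor path blocked by {Conversion, EmailOpen}):
  P1: blocked at fork node Conversion ∈ conditioning set.
  P2: blocked at fork node Conversion ∈ conditioning set.
  P3: blocked at fork node Conversion ∈ conditioning set.
  P4: blocked at chain node EmailOpen ∈ conditioning set.
  P5: blocked at chain node EmailOpen ∈ conditioning set.
  P6: blocked at fork node EmailOpen ∈ conditioning set.
  P7: blocked at fork node EmailOpen ∈ conditioning set.
{Conversion, EmailOpen} satisfies the backdoor criterion.

Yes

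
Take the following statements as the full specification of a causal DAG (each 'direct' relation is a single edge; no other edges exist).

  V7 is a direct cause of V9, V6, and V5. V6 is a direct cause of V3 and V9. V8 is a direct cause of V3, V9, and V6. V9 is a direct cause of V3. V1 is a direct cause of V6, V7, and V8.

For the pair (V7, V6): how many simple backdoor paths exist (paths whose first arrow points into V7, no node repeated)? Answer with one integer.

6

A backdoor path from V7 to V6 is any simple undirected path whose first edge points into V7 (i.e. leaves V7 via a parent).
Parents of V7: {V1}.
Enumerating:
  P1: V7 <- V1 -> V8 -> V6
  P2: V7 <- V1 -> V8 -> V9 <- V6
  P3: V7 <- V1 -> V8 -> V9 -> V3 <- V6
  P4: V7 <- V1 -> V8 -> V3 <- V6
  P5: V7 <- V1 -> V8 -> V3 <- V9 <- V6
  P6: V7 <- V1 -> V6
That exhausts the simple backdoor paths. Count: 6.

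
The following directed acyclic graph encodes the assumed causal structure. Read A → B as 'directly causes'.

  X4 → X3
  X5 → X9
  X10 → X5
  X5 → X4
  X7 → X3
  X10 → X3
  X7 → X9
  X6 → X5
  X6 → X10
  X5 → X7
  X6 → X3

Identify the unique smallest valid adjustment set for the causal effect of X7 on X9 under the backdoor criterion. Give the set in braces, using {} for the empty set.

{X5}

Variables eligible for adjustment (non-descendants of X7, excluding X7 and X9): {X10, X4, X5, X6}.
Backdoor paths from X7 to X9:
  P1: X7 <- X5 -> X9
The empty set is not sufficient: P1 (X7 <- X5 -> X9) has no collider blocking it and no conditioned non-collider, so it is open.
Try {X5}:
  P1: blocked at fork node X5 ∈ conditioning set.
{X5} contains no descendant of X7 and blocks every backdoor path.
No other singleton works — e.g. {X6} leaves P1 open — so {X5} is the unique smallest valid adjustment set.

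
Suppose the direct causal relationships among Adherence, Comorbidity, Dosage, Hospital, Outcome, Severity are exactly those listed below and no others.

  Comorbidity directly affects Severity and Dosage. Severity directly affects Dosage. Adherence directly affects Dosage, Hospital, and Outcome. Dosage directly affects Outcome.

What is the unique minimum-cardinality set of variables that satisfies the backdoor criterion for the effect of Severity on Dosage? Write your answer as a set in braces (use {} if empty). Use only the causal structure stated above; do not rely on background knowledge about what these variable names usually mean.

{Comorbidity}

Variables eligible for adjustment (non-descendants of Severity, excluding Severity and Dosage): {Adherence, Comorbidity, Hospital}.
Backdoor paths from Severity to Dosage:
  P1: Severity <- Comorbidity -> Dosage
The empty set is not sufficient: P1 (Severity <- Comorbidity -> Dosage) has no collider blocking it and no conditioned non-collider, so it is open.
Try {Comorbidity}:
  P1: blocked at fork node Comorbidity ∈ conditioning set.
{Comorbidity} contains no descendant of Severity and blocks every backdoor path.
No other singleton works — e.g. {Adherence} leaves P1 open — so {Comorbidity} is the unique smallest valid adjustment set.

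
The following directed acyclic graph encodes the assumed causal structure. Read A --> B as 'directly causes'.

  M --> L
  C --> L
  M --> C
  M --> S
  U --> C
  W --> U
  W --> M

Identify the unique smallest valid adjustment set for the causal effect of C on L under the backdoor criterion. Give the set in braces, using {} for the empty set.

Variables eligible for adjustment (non-descendants of C, excluding C and L): {M, S, U, W}.
Backdoor paths from C to L:
  P1: C <- M -> L
  P2: C <- U <- W -> M -> L
The empty set is not sufficient: P1 (C <- M -> L) has no collider blocking it and no conditioned non-collider, so it is open.
Try {M}:
  P1: blocked at fork node M ∈ conditioning set.
  P2: blocked at chain node M ∈ conditioning set.
{M} contains no descendant of C and blocks every backdoor path.
No other singleton works — e.g. {W} leaves P1 open — so {M} is the unique smallest valid adjustment set.

{M}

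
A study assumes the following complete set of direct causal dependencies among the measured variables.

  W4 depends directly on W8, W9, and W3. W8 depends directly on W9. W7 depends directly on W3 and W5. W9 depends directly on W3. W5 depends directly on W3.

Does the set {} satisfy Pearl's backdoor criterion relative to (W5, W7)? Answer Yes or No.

No

Backdoor paths from W5 to W7 (paths whose first edge points into W5):
  P1: W5 <- W3 -> W7
Condition 1 (no descendant of W5 in the set): holds — descendants of W5 are {W7}; none are in {}.
Condition 2 (every backdoor path blocked by {}):
  P1: open — no interior node is in the conditioning set.
{} does not satisfy the backdoor criterion.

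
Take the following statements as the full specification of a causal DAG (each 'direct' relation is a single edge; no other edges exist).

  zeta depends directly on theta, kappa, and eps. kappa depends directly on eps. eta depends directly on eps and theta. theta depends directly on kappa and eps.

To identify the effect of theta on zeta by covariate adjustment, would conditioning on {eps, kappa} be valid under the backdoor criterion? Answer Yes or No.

Backdoor paths from theta to zeta (paths whose first edge points into theta):
  P1: theta <- eps -> kappa -> zeta
  P2: theta <- eps -> zeta
  P3: theta <- kappa <- eps -> zeta
  P4: theta <- kappa -> zeta
Condition 1 (no descendant of theta in the set): holds — descendants of theta are {eta, zeta}; none are in {eps, kappa}.
Condition 2 (every backdoor path blocked by {eps, kappa}):
  P1: blocked at fork node eps ∈ conditioning set.
  P2: blocked at fork node eps ∈ conditioning set.
  P3: blocked at chain node kappa ∈ conditioning set.
  P4: blocked at fork node kappa ∈ conditioning set.
{eps, kappa} satisfies the backdoor criterion.

Yes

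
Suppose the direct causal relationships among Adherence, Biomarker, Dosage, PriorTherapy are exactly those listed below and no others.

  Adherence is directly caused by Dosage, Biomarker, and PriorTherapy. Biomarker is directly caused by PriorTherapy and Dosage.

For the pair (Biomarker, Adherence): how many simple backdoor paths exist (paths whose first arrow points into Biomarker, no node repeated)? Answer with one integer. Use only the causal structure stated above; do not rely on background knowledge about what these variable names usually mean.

2

A backdoor path from Biomarker to Adherence is any simple undirected path whose first edge points into Biomarker (i.e. leaves Biomarker via a parent).
Parents of Biomarker: {Dosage, PriorTherapy}.
Enumerating:
  P1: Biomarker <- PriorTherapy -> Adherence
  P2: Biomarker <- Dosage -> Adherence
That exhausts the simple backdoor paths. Count: 2.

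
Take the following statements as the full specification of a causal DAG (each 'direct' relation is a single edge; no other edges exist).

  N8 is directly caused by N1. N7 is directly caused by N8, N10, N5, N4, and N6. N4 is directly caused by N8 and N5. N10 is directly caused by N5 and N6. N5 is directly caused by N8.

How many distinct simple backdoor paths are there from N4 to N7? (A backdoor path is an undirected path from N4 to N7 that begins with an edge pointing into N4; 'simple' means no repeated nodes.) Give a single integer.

A backdoor path from N4 to N7 is any simple undirected path whose first edge points into N4 (i.e. leaves N4 via a parent).
Parents of N4: {N5, N8}.
Enumerating:
  P1: N4 <- N8 -> N5 -> N10 <- N6 -> N7
  P2: N4 <- N8 -> N5 -> N10 -> N7
  P3: N4 <- N8 -> N5 -> N7
  P4: N4 <- N8 -> N7
  P5: N4 <- N5 <- N8 -> N7
  P6: N4 <- N5 -> N10 <- N6 -> N7
  P7: N4 <- N5 -> N10 -> N7
  P8: N4 <- N5 -> N7
That exhausts the simple backdoor paths. Count: 8.

8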